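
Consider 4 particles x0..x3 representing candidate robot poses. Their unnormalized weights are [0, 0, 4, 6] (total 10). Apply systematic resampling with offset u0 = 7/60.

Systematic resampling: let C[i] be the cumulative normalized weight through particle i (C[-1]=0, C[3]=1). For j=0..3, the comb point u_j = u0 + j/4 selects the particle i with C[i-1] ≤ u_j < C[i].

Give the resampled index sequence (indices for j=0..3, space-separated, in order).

C = [0, 0, 2/5, 1]
j=0: u_0=7/60 ∈ [0, 2/5) → index 2
j=1: u_1=11/30 ∈ [0, 2/5) → index 2
j=2: u_2=37/60 ∈ [2/5, 1) → index 3
j=3: u_3=13/15 ∈ [2/5, 1) → index 3

2 2 3 3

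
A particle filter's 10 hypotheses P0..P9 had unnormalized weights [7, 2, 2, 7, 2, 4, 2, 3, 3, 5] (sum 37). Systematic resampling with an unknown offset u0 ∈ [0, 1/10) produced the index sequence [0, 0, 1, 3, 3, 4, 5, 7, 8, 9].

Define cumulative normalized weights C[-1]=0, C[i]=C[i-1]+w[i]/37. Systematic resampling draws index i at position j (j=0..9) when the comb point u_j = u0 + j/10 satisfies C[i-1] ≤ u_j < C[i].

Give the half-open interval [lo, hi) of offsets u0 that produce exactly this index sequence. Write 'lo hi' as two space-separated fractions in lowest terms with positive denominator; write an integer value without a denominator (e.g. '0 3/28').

1/370 3/74

C = [7/37, 9/37, 11/37, 18/37, 20/37, 24/37, 26/37, 29/37, 32/37, 1]
j=0 picked index 0: u0 ∈ [0, 7/37)
j=1 picked index 0: u0 ∈ [-1/10, 33/370)
j=2 picked index 1: u0 ∈ [-2/185, 8/185)
j=3 picked index 3: u0 ∈ [-1/370, 69/370)
j=4 picked index 3: u0 ∈ [-19/185, 16/185)
j=5 picked index 4: u0 ∈ [-1/74, 3/74)
j=6 picked index 5: u0 ∈ [-11/185, 9/185)
j=7 picked index 7: u0 ∈ [1/370, 31/370)
j=8 picked index 8: u0 ∈ [-3/185, 12/185)
j=9 picked index 9: u0 ∈ [-13/370, 1/10)
intersection: [1/370, 3/74)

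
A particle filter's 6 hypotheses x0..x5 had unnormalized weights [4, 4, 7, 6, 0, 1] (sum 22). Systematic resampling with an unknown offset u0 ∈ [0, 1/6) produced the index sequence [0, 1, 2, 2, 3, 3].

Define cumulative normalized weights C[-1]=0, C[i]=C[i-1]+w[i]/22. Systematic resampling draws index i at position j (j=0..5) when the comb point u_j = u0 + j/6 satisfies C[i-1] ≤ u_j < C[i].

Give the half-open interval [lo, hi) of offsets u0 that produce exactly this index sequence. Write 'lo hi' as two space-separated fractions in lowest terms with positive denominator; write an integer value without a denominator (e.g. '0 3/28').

1/33 4/33

C = [2/11, 4/11, 15/22, 21/22, 21/22, 1]
j=0 picked index 0: u0 ∈ [0, 2/11)
j=1 picked index 1: u0 ∈ [1/66, 13/66)
j=2 picked index 2: u0 ∈ [1/33, 23/66)
j=3 picked index 2: u0 ∈ [-3/22, 2/11)
j=4 picked index 3: u0 ∈ [1/66, 19/66)
j=5 picked index 3: u0 ∈ [-5/33, 4/33)
intersection: [1/33, 4/33)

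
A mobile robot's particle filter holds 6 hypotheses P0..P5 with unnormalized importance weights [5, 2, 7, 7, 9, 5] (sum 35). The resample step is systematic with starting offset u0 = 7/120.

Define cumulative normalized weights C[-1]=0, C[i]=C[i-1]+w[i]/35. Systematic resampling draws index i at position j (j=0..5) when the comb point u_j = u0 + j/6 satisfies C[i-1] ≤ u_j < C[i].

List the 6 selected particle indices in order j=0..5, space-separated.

C = [1/7, 1/5, 2/5, 3/5, 6/7, 1]
j=0: u_0=7/120 ∈ [0, 1/7) → index 0
j=1: u_1=9/40 ∈ [1/5, 2/5) → index 2
j=2: u_2=47/120 ∈ [1/5, 2/5) → index 2
j=3: u_3=67/120 ∈ [2/5, 3/5) → index 3
j=4: u_4=29/40 ∈ [3/5, 6/7) → index 4
j=5: u_5=107/120 ∈ [6/7, 1) → index 5

0 2 2 3 4 5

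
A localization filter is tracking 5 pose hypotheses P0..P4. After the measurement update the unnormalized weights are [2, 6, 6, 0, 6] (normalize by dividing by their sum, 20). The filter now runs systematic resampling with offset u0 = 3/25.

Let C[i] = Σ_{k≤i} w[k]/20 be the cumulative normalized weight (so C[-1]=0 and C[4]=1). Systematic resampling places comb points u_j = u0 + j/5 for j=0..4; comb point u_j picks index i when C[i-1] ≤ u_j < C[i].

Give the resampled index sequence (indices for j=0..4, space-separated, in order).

C = [1/10, 2/5, 7/10, 7/10, 1]
j=0: u_0=3/25 ∈ [1/10, 2/5) → index 1
j=1: u_1=8/25 ∈ [1/10, 2/5) → index 1
j=2: u_2=13/25 ∈ [2/5, 7/10) → index 2
j=3: u_3=18/25 ∈ [7/10, 1) → index 4
j=4: u_4=23/25 ∈ [7/10, 1) → index 4

1 1 2 4 4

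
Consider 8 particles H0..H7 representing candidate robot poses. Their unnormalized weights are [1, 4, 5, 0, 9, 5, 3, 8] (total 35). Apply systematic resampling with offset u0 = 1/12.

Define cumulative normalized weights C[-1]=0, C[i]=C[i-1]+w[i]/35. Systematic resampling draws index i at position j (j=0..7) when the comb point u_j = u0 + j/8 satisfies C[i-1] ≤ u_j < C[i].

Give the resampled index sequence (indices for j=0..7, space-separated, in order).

C = [1/35, 1/7, 2/7, 2/7, 19/35, 24/35, 27/35, 1]
j=0: u_0=1/12 ∈ [1/35, 1/7) → index 1
j=1: u_1=5/24 ∈ [1/7, 2/7) → index 2
j=2: u_2=1/3 ∈ [2/7, 19/35) → index 4
j=3: u_3=11/24 ∈ [2/7, 19/35) → index 4
j=4: u_4=7/12 ∈ [19/35, 24/35) → index 5
j=5: u_5=17/24 ∈ [24/35, 27/35) → index 6
j=6: u_6=5/6 ∈ [27/35, 1) → index 7
j=7: u_7=23/24 ∈ [27/35, 1) → index 7

1 2 4 4 5 6 7 7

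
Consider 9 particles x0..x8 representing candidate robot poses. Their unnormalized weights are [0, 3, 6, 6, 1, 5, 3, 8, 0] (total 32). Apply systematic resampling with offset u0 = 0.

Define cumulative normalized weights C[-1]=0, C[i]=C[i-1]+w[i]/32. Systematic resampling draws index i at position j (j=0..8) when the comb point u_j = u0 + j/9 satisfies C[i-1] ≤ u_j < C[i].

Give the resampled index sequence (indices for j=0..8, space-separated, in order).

C = [0, 3/32, 9/32, 15/32, 1/2, 21/32, 3/4, 1, 1]
j=0: u_0=0 ∈ [0, 3/32) → index 1
j=1: u_1=1/9 ∈ [3/32, 9/32) → index 2
j=2: u_2=2/9 ∈ [3/32, 9/32) → index 2
j=3: u_3=1/3 ∈ [9/32, 15/32) → index 3
j=4: u_4=4/9 ∈ [9/32, 15/32) → index 3
j=5: u_5=5/9 ∈ [1/2, 21/32) → index 5
j=6: u_6=2/3 ∈ [21/32, 3/4) → index 6
j=7: u_7=7/9 ∈ [3/4, 1) → index 7
j=8: u_8=8/9 ∈ [3/4, 1) → index 7

1 2 2 3 3 5 6 7 7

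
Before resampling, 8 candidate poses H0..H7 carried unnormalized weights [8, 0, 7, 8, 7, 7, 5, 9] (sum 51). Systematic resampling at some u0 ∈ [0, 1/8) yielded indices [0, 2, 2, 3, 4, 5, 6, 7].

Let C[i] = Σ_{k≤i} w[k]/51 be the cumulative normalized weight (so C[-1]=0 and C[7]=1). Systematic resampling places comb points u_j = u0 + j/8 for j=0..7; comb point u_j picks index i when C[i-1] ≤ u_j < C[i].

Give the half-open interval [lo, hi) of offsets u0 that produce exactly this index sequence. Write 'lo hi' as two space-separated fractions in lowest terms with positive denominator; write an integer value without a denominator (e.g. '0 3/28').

C = [8/51, 8/51, 5/17, 23/51, 10/17, 37/51, 14/17, 1]
j=0 picked index 0: u0 ∈ [0, 8/51)
j=1 picked index 2: u0 ∈ [13/408, 23/136)
j=2 picked index 2: u0 ∈ [-19/204, 3/68)
j=3 picked index 3: u0 ∈ [-11/136, 31/408)
j=4 picked index 4: u0 ∈ [-5/102, 3/34)
j=5 picked index 5: u0 ∈ [-5/136, 41/408)
j=6 picked index 6: u0 ∈ [-5/204, 5/68)
j=7 picked index 7: u0 ∈ [-7/136, 1/8)
intersection: [13/408, 3/68)

13/408 3/68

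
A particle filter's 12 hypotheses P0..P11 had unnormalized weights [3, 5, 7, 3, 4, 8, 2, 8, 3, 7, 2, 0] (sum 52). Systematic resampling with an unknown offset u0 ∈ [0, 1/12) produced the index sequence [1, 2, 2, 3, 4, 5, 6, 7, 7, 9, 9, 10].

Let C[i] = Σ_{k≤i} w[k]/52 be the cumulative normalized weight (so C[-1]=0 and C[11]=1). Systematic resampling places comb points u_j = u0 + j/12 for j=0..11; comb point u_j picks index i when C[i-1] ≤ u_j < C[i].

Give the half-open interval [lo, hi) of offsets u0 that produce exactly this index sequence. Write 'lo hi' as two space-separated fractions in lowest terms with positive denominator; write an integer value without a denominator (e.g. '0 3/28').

1/13 1/12

C = [3/52, 2/13, 15/52, 9/26, 11/26, 15/26, 8/13, 10/13, 43/52, 25/26, 1, 1]
j=0 picked index 1: u0 ∈ [3/52, 2/13)
j=1 picked index 2: u0 ∈ [11/156, 8/39)
j=2 picked index 2: u0 ∈ [-1/78, 19/156)
j=3 picked index 3: u0 ∈ [1/26, 5/52)
j=4 picked index 4: u0 ∈ [1/78, 7/78)
j=5 picked index 5: u0 ∈ [1/156, 25/156)
j=6 picked index 6: u0 ∈ [1/13, 3/26)
j=7 picked index 7: u0 ∈ [5/156, 29/156)
j=8 picked index 7: u0 ∈ [-2/39, 4/39)
j=9 picked index 9: u0 ∈ [1/13, 11/52)
j=10 picked index 9: u0 ∈ [-1/156, 5/39)
j=11 picked index 10: u0 ∈ [7/156, 1/12)
intersection: [1/13, 1/12)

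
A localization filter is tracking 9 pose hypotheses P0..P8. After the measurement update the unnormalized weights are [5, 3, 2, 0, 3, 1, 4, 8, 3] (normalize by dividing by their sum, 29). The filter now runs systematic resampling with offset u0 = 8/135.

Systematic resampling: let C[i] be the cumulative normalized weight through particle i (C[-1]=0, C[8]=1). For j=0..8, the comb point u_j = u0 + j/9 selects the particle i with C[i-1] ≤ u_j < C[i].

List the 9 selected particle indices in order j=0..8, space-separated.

0 0 2 4 6 6 7 7 8

C = [5/29, 8/29, 10/29, 10/29, 13/29, 14/29, 18/29, 26/29, 1]
j=0: u_0=8/135 ∈ [0, 5/29) → index 0
j=1: u_1=23/135 ∈ [0, 5/29) → index 0
j=2: u_2=38/135 ∈ [8/29, 10/29) → index 2
j=3: u_3=53/135 ∈ [10/29, 13/29) → index 4
j=4: u_4=68/135 ∈ [14/29, 18/29) → index 6
j=5: u_5=83/135 ∈ [14/29, 18/29) → index 6
j=6: u_6=98/135 ∈ [18/29, 26/29) → index 7
j=7: u_7=113/135 ∈ [18/29, 26/29) → index 7
j=8: u_8=128/135 ∈ [26/29, 1) → index 8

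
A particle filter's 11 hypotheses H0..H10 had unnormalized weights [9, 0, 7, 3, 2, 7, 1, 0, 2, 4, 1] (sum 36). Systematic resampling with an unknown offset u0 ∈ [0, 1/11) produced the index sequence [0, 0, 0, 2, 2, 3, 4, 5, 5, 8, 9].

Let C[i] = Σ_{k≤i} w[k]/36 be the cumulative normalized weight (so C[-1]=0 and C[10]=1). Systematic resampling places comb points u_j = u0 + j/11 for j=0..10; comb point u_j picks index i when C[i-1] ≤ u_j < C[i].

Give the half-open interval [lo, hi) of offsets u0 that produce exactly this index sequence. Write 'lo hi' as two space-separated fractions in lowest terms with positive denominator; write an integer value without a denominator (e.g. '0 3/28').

C = [1/4, 1/4, 4/9, 19/36, 7/12, 7/9, 29/36, 29/36, 31/36, 35/36, 1]
j=0 picked index 0: u0 ∈ [0, 1/4)
j=1 picked index 0: u0 ∈ [-1/11, 7/44)
j=2 picked index 0: u0 ∈ [-2/11, 3/44)
j=3 picked index 2: u0 ∈ [-1/44, 17/99)
j=4 picked index 2: u0 ∈ [-5/44, 8/99)
j=5 picked index 3: u0 ∈ [-1/99, 29/396)
j=6 picked index 4: u0 ∈ [-7/396, 5/132)
j=7 picked index 5: u0 ∈ [-7/132, 14/99)
j=8 picked index 5: u0 ∈ [-19/132, 5/99)
j=9 picked index 8: u0 ∈ [-5/396, 17/396)
j=10 picked index 9: u0 ∈ [-19/396, 25/396)
intersection: [0, 5/132)

0 5/132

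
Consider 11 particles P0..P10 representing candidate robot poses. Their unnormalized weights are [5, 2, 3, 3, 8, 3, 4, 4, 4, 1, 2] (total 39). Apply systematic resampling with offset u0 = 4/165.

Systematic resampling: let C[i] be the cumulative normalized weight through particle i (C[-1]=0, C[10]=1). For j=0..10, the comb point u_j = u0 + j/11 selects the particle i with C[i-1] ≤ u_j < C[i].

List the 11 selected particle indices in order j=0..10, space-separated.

0 0 2 3 4 4 5 6 7 8 9

C = [5/39, 7/39, 10/39, 1/3, 7/13, 8/13, 28/39, 32/39, 12/13, 37/39, 1]
j=0: u_0=4/165 ∈ [0, 5/39) → index 0
j=1: u_1=19/165 ∈ [0, 5/39) → index 0
j=2: u_2=34/165 ∈ [7/39, 10/39) → index 2
j=3: u_3=49/165 ∈ [10/39, 1/3) → index 3
j=4: u_4=64/165 ∈ [1/3, 7/13) → index 4
j=5: u_5=79/165 ∈ [1/3, 7/13) → index 4
j=6: u_6=94/165 ∈ [7/13, 8/13) → index 5
j=7: u_7=109/165 ∈ [8/13, 28/39) → index 6
j=8: u_8=124/165 ∈ [28/39, 32/39) → index 7
j=9: u_9=139/165 ∈ [32/39, 12/13) → index 8
j=10: u_10=14/15 ∈ [12/13, 37/39) → index 9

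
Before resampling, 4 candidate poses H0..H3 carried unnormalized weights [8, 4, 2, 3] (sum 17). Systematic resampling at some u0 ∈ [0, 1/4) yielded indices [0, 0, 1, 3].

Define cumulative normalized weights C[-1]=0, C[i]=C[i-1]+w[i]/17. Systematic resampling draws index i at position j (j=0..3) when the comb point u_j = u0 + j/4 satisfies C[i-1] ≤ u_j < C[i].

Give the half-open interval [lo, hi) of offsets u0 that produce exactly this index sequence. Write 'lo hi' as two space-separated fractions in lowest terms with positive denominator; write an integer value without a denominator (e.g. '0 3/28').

5/68 7/34

C = [8/17, 12/17, 14/17, 1]
j=0 picked index 0: u0 ∈ [0, 8/17)
j=1 picked index 0: u0 ∈ [-1/4, 15/68)
j=2 picked index 1: u0 ∈ [-1/34, 7/34)
j=3 picked index 3: u0 ∈ [5/68, 1/4)
intersection: [5/68, 7/34)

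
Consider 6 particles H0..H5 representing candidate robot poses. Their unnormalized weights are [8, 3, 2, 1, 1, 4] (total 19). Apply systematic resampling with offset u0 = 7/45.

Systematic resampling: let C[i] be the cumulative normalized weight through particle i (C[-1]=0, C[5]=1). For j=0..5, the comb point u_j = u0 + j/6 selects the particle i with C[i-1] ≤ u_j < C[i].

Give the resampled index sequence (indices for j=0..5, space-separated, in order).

C = [8/19, 11/19, 13/19, 14/19, 15/19, 1]
j=0: u_0=7/45 ∈ [0, 8/19) → index 0
j=1: u_1=29/90 ∈ [0, 8/19) → index 0
j=2: u_2=22/45 ∈ [8/19, 11/19) → index 1
j=3: u_3=59/90 ∈ [11/19, 13/19) → index 2
j=4: u_4=37/45 ∈ [15/19, 1) → index 5
j=5: u_5=89/90 ∈ [15/19, 1) → index 5

0 0 1 2 5 5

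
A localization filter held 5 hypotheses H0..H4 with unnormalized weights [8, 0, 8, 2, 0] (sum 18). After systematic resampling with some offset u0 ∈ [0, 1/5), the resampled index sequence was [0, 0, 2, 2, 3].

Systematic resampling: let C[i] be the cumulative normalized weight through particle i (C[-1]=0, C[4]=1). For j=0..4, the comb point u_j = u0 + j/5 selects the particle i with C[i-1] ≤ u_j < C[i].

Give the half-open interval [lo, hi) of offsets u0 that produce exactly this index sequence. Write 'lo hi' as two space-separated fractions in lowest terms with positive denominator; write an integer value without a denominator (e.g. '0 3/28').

C = [4/9, 4/9, 8/9, 1, 1]
j=0 picked index 0: u0 ∈ [0, 4/9)
j=1 picked index 0: u0 ∈ [-1/5, 11/45)
j=2 picked index 2: u0 ∈ [2/45, 22/45)
j=3 picked index 2: u0 ∈ [-7/45, 13/45)
j=4 picked index 3: u0 ∈ [4/45, 1/5)
intersection: [4/45, 1/5)

4/45 1/5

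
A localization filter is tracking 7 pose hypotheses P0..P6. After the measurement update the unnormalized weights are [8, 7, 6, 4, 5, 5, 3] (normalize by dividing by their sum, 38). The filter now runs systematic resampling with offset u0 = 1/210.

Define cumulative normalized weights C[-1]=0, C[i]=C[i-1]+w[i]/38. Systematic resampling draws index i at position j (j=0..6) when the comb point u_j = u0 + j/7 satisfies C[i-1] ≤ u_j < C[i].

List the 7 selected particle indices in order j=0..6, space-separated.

C = [4/19, 15/38, 21/38, 25/38, 15/19, 35/38, 1]
j=0: u_0=1/210 ∈ [0, 4/19) → index 0
j=1: u_1=31/210 ∈ [0, 4/19) → index 0
j=2: u_2=61/210 ∈ [4/19, 15/38) → index 1
j=3: u_3=13/30 ∈ [15/38, 21/38) → index 2
j=4: u_4=121/210 ∈ [21/38, 25/38) → index 3
j=5: u_5=151/210 ∈ [25/38, 15/19) → index 4
j=6: u_6=181/210 ∈ [15/19, 35/38) → index 5

0 0 1 2 3 4 5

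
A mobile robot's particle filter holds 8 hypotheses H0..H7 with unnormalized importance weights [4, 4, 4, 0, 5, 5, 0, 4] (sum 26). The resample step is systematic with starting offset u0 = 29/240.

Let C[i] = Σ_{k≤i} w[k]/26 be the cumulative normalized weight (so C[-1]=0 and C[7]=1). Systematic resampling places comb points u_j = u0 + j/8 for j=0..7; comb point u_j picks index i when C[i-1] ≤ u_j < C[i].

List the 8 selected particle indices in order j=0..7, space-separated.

0 1 2 4 4 5 7 7

C = [2/13, 4/13, 6/13, 6/13, 17/26, 11/13, 11/13, 1]
j=0: u_0=29/240 ∈ [0, 2/13) → index 0
j=1: u_1=59/240 ∈ [2/13, 4/13) → index 1
j=2: u_2=89/240 ∈ [4/13, 6/13) → index 2
j=3: u_3=119/240 ∈ [6/13, 17/26) → index 4
j=4: u_4=149/240 ∈ [6/13, 17/26) → index 4
j=5: u_5=179/240 ∈ [17/26, 11/13) → index 5
j=6: u_6=209/240 ∈ [11/13, 1) → index 7
j=7: u_7=239/240 ∈ [11/13, 1) → index 7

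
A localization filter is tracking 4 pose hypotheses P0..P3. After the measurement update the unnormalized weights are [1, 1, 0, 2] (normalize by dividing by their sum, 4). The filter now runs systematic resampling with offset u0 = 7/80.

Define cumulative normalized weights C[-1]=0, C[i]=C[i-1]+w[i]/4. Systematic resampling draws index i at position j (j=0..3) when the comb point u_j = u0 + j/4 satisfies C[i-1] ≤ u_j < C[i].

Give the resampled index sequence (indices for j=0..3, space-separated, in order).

0 1 3 3

C = [1/4, 1/2, 1/2, 1]
j=0: u_0=7/80 ∈ [0, 1/4) → index 0
j=1: u_1=27/80 ∈ [1/4, 1/2) → index 1
j=2: u_2=47/80 ∈ [1/2, 1) → index 3
j=3: u_3=67/80 ∈ [1/2, 1) → index 3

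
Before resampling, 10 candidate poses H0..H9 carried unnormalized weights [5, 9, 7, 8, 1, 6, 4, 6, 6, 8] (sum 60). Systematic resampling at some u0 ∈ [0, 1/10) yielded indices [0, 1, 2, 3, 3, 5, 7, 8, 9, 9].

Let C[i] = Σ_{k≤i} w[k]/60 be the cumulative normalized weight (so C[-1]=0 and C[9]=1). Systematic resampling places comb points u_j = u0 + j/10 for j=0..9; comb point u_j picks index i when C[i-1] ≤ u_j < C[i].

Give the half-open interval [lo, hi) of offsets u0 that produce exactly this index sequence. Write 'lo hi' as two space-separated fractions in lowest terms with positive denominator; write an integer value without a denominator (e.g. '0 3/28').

C = [1/12, 7/30, 7/20, 29/60, 1/2, 3/5, 2/3, 23/30, 13/15, 1]
j=0 picked index 0: u0 ∈ [0, 1/12)
j=1 picked index 1: u0 ∈ [-1/60, 2/15)
j=2 picked index 2: u0 ∈ [1/30, 3/20)
j=3 picked index 3: u0 ∈ [1/20, 11/60)
j=4 picked index 3: u0 ∈ [-1/20, 1/12)
j=5 picked index 5: u0 ∈ [0, 1/10)
j=6 picked index 7: u0 ∈ [1/15, 1/6)
j=7 picked index 8: u0 ∈ [1/15, 1/6)
j=8 picked index 9: u0 ∈ [1/15, 1/5)
j=9 picked index 9: u0 ∈ [-1/30, 1/10)
intersection: [1/15, 1/12)

1/15 1/12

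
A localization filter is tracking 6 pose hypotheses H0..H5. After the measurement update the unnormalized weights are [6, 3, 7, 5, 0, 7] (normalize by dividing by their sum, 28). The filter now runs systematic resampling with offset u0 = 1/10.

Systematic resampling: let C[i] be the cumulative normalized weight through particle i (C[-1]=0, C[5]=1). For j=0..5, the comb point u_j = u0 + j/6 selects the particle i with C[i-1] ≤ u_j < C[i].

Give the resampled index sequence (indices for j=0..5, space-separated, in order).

C = [3/14, 9/28, 4/7, 3/4, 3/4, 1]
j=0: u_0=1/10 ∈ [0, 3/14) → index 0
j=1: u_1=4/15 ∈ [3/14, 9/28) → index 1
j=2: u_2=13/30 ∈ [9/28, 4/7) → index 2
j=3: u_3=3/5 ∈ [4/7, 3/4) → index 3
j=4: u_4=23/30 ∈ [3/4, 1) → index 5
j=5: u_5=14/15 ∈ [3/4, 1) → index 5

0 1 2 3 5 5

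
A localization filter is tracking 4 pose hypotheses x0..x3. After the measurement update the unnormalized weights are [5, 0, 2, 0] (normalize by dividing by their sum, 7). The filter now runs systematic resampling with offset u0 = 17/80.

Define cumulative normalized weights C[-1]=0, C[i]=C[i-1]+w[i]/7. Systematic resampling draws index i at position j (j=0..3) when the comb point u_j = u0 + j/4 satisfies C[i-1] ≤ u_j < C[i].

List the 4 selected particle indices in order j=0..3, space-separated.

C = [5/7, 5/7, 1, 1]
j=0: u_0=17/80 ∈ [0, 5/7) → index 0
j=1: u_1=37/80 ∈ [0, 5/7) → index 0
j=2: u_2=57/80 ∈ [0, 5/7) → index 0
j=3: u_3=77/80 ∈ [5/7, 1) → index 2

0 0 0 2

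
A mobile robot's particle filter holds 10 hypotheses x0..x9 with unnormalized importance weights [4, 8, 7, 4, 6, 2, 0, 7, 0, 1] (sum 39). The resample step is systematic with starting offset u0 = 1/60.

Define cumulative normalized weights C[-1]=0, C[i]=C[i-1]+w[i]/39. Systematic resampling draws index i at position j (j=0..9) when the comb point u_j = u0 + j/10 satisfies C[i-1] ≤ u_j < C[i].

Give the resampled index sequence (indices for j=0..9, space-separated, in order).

0 1 1 2 2 3 4 4 7 7

C = [4/39, 4/13, 19/39, 23/39, 29/39, 31/39, 31/39, 38/39, 38/39, 1]
j=0: u_0=1/60 ∈ [0, 4/39) → index 0
j=1: u_1=7/60 ∈ [4/39, 4/13) → index 1
j=2: u_2=13/60 ∈ [4/39, 4/13) → index 1
j=3: u_3=19/60 ∈ [4/13, 19/39) → index 2
j=4: u_4=5/12 ∈ [4/13, 19/39) → index 2
j=5: u_5=31/60 ∈ [19/39, 23/39) → index 3
j=6: u_6=37/60 ∈ [23/39, 29/39) → index 4
j=7: u_7=43/60 ∈ [23/39, 29/39) → index 4
j=8: u_8=49/60 ∈ [31/39, 38/39) → index 7
j=9: u_9=11/12 ∈ [31/39, 38/39) → index 7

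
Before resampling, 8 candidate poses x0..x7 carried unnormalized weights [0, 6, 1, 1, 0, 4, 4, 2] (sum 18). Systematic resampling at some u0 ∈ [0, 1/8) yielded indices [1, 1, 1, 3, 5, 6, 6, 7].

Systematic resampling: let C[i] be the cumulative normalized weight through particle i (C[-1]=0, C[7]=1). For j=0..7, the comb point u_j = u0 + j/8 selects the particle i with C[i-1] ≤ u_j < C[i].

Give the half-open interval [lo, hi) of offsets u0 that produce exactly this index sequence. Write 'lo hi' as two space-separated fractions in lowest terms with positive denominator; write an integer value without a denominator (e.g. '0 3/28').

1/24 5/72

C = [0, 1/3, 7/18, 4/9, 4/9, 2/3, 8/9, 1]
j=0 picked index 1: u0 ∈ [0, 1/3)
j=1 picked index 1: u0 ∈ [-1/8, 5/24)
j=2 picked index 1: u0 ∈ [-1/4, 1/12)
j=3 picked index 3: u0 ∈ [1/72, 5/72)
j=4 picked index 5: u0 ∈ [-1/18, 1/6)
j=5 picked index 6: u0 ∈ [1/24, 19/72)
j=6 picked index 6: u0 ∈ [-1/12, 5/36)
j=7 picked index 7: u0 ∈ [1/72, 1/8)
intersection: [1/24, 5/72)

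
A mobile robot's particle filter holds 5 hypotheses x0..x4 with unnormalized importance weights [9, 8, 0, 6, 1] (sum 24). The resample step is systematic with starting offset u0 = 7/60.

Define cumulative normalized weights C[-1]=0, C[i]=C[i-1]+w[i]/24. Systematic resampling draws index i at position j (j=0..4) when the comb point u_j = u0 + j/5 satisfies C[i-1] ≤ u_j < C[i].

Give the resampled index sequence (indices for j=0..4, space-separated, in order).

C = [3/8, 17/24, 17/24, 23/24, 1]
j=0: u_0=7/60 ∈ [0, 3/8) → index 0
j=1: u_1=19/60 ∈ [0, 3/8) → index 0
j=2: u_2=31/60 ∈ [3/8, 17/24) → index 1
j=3: u_3=43/60 ∈ [17/24, 23/24) → index 3
j=4: u_4=11/12 ∈ [17/24, 23/24) → index 3

0 0 1 3 3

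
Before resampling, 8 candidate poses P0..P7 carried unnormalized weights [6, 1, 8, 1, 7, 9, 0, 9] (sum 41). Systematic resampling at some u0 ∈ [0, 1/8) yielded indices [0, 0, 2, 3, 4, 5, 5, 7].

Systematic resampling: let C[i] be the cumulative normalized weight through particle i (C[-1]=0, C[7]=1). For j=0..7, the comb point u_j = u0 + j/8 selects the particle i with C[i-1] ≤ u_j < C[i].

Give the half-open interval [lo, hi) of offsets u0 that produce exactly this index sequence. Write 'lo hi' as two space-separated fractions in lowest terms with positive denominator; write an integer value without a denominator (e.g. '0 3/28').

0 5/328

C = [6/41, 7/41, 15/41, 16/41, 23/41, 32/41, 32/41, 1]
j=0 picked index 0: u0 ∈ [0, 6/41)
j=1 picked index 0: u0 ∈ [-1/8, 7/328)
j=2 picked index 2: u0 ∈ [-13/164, 19/164)
j=3 picked index 3: u0 ∈ [-3/328, 5/328)
j=4 picked index 4: u0 ∈ [-9/82, 5/82)
j=5 picked index 5: u0 ∈ [-21/328, 51/328)
j=6 picked index 5: u0 ∈ [-31/164, 5/164)
j=7 picked index 7: u0 ∈ [-31/328, 1/8)
intersection: [0, 5/328)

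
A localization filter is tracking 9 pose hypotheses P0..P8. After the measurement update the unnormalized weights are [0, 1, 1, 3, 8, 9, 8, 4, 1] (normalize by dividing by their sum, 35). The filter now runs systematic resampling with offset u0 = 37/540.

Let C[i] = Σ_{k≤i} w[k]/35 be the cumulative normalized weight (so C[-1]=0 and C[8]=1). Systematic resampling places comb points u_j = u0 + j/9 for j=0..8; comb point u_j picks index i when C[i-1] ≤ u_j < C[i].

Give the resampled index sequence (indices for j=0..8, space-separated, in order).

3 4 4 5 5 5 6 6 7

C = [0, 1/35, 2/35, 1/7, 13/35, 22/35, 6/7, 34/35, 1]
j=0: u_0=37/540 ∈ [2/35, 1/7) → index 3
j=1: u_1=97/540 ∈ [1/7, 13/35) → index 4
j=2: u_2=157/540 ∈ [1/7, 13/35) → index 4
j=3: u_3=217/540 ∈ [13/35, 22/35) → index 5
j=4: u_4=277/540 ∈ [13/35, 22/35) → index 5
j=5: u_5=337/540 ∈ [13/35, 22/35) → index 5
j=6: u_6=397/540 ∈ [22/35, 6/7) → index 6
j=7: u_7=457/540 ∈ [22/35, 6/7) → index 6
j=8: u_8=517/540 ∈ [6/7, 34/35) → index 7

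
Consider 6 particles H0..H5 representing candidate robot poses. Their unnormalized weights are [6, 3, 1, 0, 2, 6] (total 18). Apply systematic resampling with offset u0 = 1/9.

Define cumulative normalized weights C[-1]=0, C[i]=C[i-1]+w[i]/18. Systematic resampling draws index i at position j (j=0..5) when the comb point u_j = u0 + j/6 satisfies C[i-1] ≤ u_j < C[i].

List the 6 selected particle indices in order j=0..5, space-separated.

0 0 1 4 5 5

C = [1/3, 1/2, 5/9, 5/9, 2/3, 1]
j=0: u_0=1/9 ∈ [0, 1/3) → index 0
j=1: u_1=5/18 ∈ [0, 1/3) → index 0
j=2: u_2=4/9 ∈ [1/3, 1/2) → index 1
j=3: u_3=11/18 ∈ [5/9, 2/3) → index 4
j=4: u_4=7/9 ∈ [2/3, 1) → index 5
j=5: u_5=17/18 ∈ [2/3, 1) → index 5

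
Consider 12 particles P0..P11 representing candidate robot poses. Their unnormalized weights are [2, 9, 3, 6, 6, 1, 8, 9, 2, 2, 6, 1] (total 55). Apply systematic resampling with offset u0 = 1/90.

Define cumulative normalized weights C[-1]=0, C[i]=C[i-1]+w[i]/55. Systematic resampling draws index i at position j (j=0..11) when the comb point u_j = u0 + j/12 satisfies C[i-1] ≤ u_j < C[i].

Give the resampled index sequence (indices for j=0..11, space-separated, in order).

0 1 1 3 3 4 6 6 7 7 9 10

C = [2/55, 1/5, 14/55, 4/11, 26/55, 27/55, 7/11, 4/5, 46/55, 48/55, 54/55, 1]
j=0: u_0=1/90 ∈ [0, 2/55) → index 0
j=1: u_1=17/180 ∈ [2/55, 1/5) → index 1
j=2: u_2=8/45 ∈ [2/55, 1/5) → index 1
j=3: u_3=47/180 ∈ [14/55, 4/11) → index 3
j=4: u_4=31/90 ∈ [14/55, 4/11) → index 3
j=5: u_5=77/180 ∈ [4/11, 26/55) → index 4
j=6: u_6=23/45 ∈ [27/55, 7/11) → index 6
j=7: u_7=107/180 ∈ [27/55, 7/11) → index 6
j=8: u_8=61/90 ∈ [7/11, 4/5) → index 7
j=9: u_9=137/180 ∈ [7/11, 4/5) → index 7
j=10: u_10=38/45 ∈ [46/55, 48/55) → index 9
j=11: u_11=167/180 ∈ [48/55, 54/55) → index 10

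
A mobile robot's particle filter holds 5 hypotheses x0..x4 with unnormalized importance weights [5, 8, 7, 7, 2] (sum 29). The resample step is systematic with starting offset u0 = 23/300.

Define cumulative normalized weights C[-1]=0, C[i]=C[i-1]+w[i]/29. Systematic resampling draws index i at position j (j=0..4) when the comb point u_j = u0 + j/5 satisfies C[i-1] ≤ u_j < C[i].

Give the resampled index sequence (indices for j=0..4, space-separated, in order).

C = [5/29, 13/29, 20/29, 27/29, 1]
j=0: u_0=23/300 ∈ [0, 5/29) → index 0
j=1: u_1=83/300 ∈ [5/29, 13/29) → index 1
j=2: u_2=143/300 ∈ [13/29, 20/29) → index 2
j=3: u_3=203/300 ∈ [13/29, 20/29) → index 2
j=4: u_4=263/300 ∈ [20/29, 27/29) → index 3

0 1 2 2 3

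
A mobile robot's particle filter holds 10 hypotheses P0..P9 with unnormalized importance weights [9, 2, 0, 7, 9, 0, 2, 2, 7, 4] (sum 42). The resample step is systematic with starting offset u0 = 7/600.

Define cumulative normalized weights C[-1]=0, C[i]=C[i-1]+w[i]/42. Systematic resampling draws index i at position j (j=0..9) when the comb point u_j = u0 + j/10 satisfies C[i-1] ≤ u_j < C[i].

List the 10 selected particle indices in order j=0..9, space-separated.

C = [3/14, 11/42, 11/42, 3/7, 9/14, 9/14, 29/42, 31/42, 19/21, 1]
j=0: u_0=7/600 ∈ [0, 3/14) → index 0
j=1: u_1=67/600 ∈ [0, 3/14) → index 0
j=2: u_2=127/600 ∈ [0, 3/14) → index 0
j=3: u_3=187/600 ∈ [11/42, 3/7) → index 3
j=4: u_4=247/600 ∈ [11/42, 3/7) → index 3
j=5: u_5=307/600 ∈ [3/7, 9/14) → index 4
j=6: u_6=367/600 ∈ [3/7, 9/14) → index 4
j=7: u_7=427/600 ∈ [29/42, 31/42) → index 7
j=8: u_8=487/600 ∈ [31/42, 19/21) → index 8
j=9: u_9=547/600 ∈ [19/21, 1) → index 9

0 0 0 3 3 4 4 7 8 9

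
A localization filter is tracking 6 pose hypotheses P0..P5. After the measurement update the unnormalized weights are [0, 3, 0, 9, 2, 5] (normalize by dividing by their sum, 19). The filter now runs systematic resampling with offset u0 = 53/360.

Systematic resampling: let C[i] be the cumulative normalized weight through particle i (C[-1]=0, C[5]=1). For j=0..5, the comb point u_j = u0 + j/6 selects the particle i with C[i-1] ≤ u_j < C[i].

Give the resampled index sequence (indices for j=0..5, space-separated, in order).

1 3 3 4 5 5

C = [0, 3/19, 3/19, 12/19, 14/19, 1]
j=0: u_0=53/360 ∈ [0, 3/19) → index 1
j=1: u_1=113/360 ∈ [3/19, 12/19) → index 3
j=2: u_2=173/360 ∈ [3/19, 12/19) → index 3
j=3: u_3=233/360 ∈ [12/19, 14/19) → index 4
j=4: u_4=293/360 ∈ [14/19, 1) → index 5
j=5: u_5=353/360 ∈ [14/19, 1) → index 5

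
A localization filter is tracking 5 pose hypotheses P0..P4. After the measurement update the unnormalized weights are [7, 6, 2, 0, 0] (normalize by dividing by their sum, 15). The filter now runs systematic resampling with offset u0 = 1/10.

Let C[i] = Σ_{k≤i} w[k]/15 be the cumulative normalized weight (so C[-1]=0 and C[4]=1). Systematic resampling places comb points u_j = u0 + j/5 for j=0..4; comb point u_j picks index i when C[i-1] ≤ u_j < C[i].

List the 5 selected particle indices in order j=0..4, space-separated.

0 0 1 1 2

C = [7/15, 13/15, 1, 1, 1]
j=0: u_0=1/10 ∈ [0, 7/15) → index 0
j=1: u_1=3/10 ∈ [0, 7/15) → index 0
j=2: u_2=1/2 ∈ [7/15, 13/15) → index 1
j=3: u_3=7/10 ∈ [7/15, 13/15) → index 1
j=4: u_4=9/10 ∈ [13/15, 1) → index 2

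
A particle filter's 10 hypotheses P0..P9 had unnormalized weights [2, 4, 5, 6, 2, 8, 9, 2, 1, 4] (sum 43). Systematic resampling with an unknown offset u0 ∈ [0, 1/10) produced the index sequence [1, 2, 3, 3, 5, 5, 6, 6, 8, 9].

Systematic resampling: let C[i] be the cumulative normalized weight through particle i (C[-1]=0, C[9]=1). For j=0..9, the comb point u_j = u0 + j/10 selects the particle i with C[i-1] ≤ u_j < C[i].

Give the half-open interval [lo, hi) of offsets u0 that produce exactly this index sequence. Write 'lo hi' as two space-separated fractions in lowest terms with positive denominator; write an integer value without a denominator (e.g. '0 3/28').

18/215 41/430

C = [2/43, 6/43, 11/43, 17/43, 19/43, 27/43, 36/43, 38/43, 39/43, 1]
j=0 picked index 1: u0 ∈ [2/43, 6/43)
j=1 picked index 2: u0 ∈ [17/430, 67/430)
j=2 picked index 3: u0 ∈ [12/215, 42/215)
j=3 picked index 3: u0 ∈ [-19/430, 41/430)
j=4 picked index 5: u0 ∈ [9/215, 49/215)
j=5 picked index 5: u0 ∈ [-5/86, 11/86)
j=6 picked index 6: u0 ∈ [6/215, 51/215)
j=7 picked index 6: u0 ∈ [-31/430, 59/430)
j=8 picked index 8: u0 ∈ [18/215, 23/215)
j=9 picked index 9: u0 ∈ [3/430, 1/10)
intersection: [18/215, 41/430)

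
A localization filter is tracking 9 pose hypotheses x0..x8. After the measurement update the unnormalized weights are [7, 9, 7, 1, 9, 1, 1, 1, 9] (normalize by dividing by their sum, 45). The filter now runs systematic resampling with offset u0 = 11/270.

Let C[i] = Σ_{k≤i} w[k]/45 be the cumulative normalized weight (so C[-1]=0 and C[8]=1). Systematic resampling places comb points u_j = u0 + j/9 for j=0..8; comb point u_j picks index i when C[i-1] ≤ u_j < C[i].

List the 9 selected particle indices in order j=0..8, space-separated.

0 0 1 2 2 4 4 8 8

C = [7/45, 16/45, 23/45, 8/15, 11/15, 34/45, 7/9, 4/5, 1]
j=0: u_0=11/270 ∈ [0, 7/45) → index 0
j=1: u_1=41/270 ∈ [0, 7/45) → index 0
j=2: u_2=71/270 ∈ [7/45, 16/45) → index 1
j=3: u_3=101/270 ∈ [16/45, 23/45) → index 2
j=4: u_4=131/270 ∈ [16/45, 23/45) → index 2
j=5: u_5=161/270 ∈ [8/15, 11/15) → index 4
j=6: u_6=191/270 ∈ [8/15, 11/15) → index 4
j=7: u_7=221/270 ∈ [4/5, 1) → index 8
j=8: u_8=251/270 ∈ [4/5, 1) → index 8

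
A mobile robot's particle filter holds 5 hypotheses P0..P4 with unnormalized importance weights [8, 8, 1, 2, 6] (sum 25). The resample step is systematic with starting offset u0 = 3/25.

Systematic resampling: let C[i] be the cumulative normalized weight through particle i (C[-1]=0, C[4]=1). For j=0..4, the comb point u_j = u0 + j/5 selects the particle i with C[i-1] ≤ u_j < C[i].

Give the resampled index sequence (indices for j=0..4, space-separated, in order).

C = [8/25, 16/25, 17/25, 19/25, 1]
j=0: u_0=3/25 ∈ [0, 8/25) → index 0
j=1: u_1=8/25 ∈ [8/25, 16/25) → index 1
j=2: u_2=13/25 ∈ [8/25, 16/25) → index 1
j=3: u_3=18/25 ∈ [17/25, 19/25) → index 3
j=4: u_4=23/25 ∈ [19/25, 1) → index 4

0 1 1 3 4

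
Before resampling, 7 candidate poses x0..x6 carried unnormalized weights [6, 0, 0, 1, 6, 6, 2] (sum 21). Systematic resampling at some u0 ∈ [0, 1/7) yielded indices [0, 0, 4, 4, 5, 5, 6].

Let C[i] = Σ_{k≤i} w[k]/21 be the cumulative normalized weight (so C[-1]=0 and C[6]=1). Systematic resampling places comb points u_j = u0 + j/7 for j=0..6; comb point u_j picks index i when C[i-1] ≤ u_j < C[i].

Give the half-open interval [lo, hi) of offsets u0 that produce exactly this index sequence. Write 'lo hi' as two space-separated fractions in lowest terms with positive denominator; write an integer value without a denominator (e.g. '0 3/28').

1/21 1/7

C = [2/7, 2/7, 2/7, 1/3, 13/21, 19/21, 1]
j=0 picked index 0: u0 ∈ [0, 2/7)
j=1 picked index 0: u0 ∈ [-1/7, 1/7)
j=2 picked index 4: u0 ∈ [1/21, 1/3)
j=3 picked index 4: u0 ∈ [-2/21, 4/21)
j=4 picked index 5: u0 ∈ [1/21, 1/3)
j=5 picked index 5: u0 ∈ [-2/21, 4/21)
j=6 picked index 6: u0 ∈ [1/21, 1/7)
intersection: [1/21, 1/7)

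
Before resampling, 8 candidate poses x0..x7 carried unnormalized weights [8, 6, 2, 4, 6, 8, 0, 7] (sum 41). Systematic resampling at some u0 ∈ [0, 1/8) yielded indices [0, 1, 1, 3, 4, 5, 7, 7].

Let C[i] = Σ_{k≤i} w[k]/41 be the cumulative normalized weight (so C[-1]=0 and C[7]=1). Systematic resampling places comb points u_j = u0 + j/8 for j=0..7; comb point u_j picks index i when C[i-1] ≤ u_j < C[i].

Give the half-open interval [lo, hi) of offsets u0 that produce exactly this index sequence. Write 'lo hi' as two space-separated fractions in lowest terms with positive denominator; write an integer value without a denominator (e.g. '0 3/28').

C = [8/41, 14/41, 16/41, 20/41, 26/41, 34/41, 34/41, 1]
j=0 picked index 0: u0 ∈ [0, 8/41)
j=1 picked index 1: u0 ∈ [23/328, 71/328)
j=2 picked index 1: u0 ∈ [-9/164, 15/164)
j=3 picked index 3: u0 ∈ [5/328, 37/328)
j=4 picked index 4: u0 ∈ [-1/82, 11/82)
j=5 picked index 5: u0 ∈ [3/328, 67/328)
j=6 picked index 7: u0 ∈ [13/164, 1/4)
j=7 picked index 7: u0 ∈ [-15/328, 1/8)
intersection: [13/164, 15/164)

13/164 15/164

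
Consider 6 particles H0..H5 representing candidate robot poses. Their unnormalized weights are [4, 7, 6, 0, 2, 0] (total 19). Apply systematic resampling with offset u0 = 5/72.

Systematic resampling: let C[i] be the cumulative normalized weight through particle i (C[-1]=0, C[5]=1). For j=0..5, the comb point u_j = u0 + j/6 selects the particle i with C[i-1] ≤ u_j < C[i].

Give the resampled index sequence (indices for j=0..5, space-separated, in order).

0 1 1 1 2 4

C = [4/19, 11/19, 17/19, 17/19, 1, 1]
j=0: u_0=5/72 ∈ [0, 4/19) → index 0
j=1: u_1=17/72 ∈ [4/19, 11/19) → index 1
j=2: u_2=29/72 ∈ [4/19, 11/19) → index 1
j=3: u_3=41/72 ∈ [4/19, 11/19) → index 1
j=4: u_4=53/72 ∈ [11/19, 17/19) → index 2
j=5: u_5=65/72 ∈ [17/19, 1) → index 4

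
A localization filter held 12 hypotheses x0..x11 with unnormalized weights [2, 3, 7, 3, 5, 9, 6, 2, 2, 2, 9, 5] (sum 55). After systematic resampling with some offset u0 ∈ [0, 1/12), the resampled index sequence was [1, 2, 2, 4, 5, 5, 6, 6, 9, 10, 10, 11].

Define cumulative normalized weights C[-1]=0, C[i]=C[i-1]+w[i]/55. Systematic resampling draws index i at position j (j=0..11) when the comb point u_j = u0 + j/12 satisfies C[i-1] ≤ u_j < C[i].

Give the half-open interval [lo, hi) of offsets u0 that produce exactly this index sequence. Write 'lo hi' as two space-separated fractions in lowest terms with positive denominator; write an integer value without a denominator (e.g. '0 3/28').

C = [2/55, 1/11, 12/55, 3/11, 4/11, 29/55, 7/11, 37/55, 39/55, 41/55, 10/11, 1]
j=0 picked index 1: u0 ∈ [2/55, 1/11)
j=1 picked index 2: u0 ∈ [1/132, 89/660)
j=2 picked index 2: u0 ∈ [-5/66, 17/330)
j=3 picked index 4: u0 ∈ [1/44, 5/44)
j=4 picked index 5: u0 ∈ [1/33, 32/165)
j=5 picked index 5: u0 ∈ [-7/132, 73/660)
j=6 picked index 6: u0 ∈ [3/110, 3/22)
j=7 picked index 6: u0 ∈ [-37/660, 7/132)
j=8 picked index 9: u0 ∈ [7/165, 13/165)
j=9 picked index 10: u0 ∈ [-1/220, 7/44)
j=10 picked index 10: u0 ∈ [-29/330, 5/66)
j=11 picked index 11: u0 ∈ [-1/132, 1/12)
intersection: [7/165, 17/330)

7/165 17/330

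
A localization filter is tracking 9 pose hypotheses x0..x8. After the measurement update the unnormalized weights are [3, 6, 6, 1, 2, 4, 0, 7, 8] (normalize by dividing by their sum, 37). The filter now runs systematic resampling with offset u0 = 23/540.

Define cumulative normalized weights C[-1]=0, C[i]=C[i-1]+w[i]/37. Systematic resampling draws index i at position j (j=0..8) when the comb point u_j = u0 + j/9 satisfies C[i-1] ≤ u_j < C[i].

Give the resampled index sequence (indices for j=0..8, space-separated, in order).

C = [3/37, 9/37, 15/37, 16/37, 18/37, 22/37, 22/37, 29/37, 1]
j=0: u_0=23/540 ∈ [0, 3/37) → index 0
j=1: u_1=83/540 ∈ [3/37, 9/37) → index 1
j=2: u_2=143/540 ∈ [9/37, 15/37) → index 2
j=3: u_3=203/540 ∈ [9/37, 15/37) → index 2
j=4: u_4=263/540 ∈ [18/37, 22/37) → index 5
j=5: u_5=323/540 ∈ [22/37, 29/37) → index 7
j=6: u_6=383/540 ∈ [22/37, 29/37) → index 7
j=7: u_7=443/540 ∈ [29/37, 1) → index 8
j=8: u_8=503/540 ∈ [29/37, 1) → index 8

0 1 2 2 5 7 7 8 8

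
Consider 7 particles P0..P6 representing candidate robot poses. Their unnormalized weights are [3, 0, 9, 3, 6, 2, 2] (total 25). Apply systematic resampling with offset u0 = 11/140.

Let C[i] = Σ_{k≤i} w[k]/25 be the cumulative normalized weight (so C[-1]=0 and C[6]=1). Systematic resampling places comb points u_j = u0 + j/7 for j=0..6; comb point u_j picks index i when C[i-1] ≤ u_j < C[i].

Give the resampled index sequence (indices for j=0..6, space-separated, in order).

0 2 2 3 4 4 6

C = [3/25, 3/25, 12/25, 3/5, 21/25, 23/25, 1]
j=0: u_0=11/140 ∈ [0, 3/25) → index 0
j=1: u_1=31/140 ∈ [3/25, 12/25) → index 2
j=2: u_2=51/140 ∈ [3/25, 12/25) → index 2
j=3: u_3=71/140 ∈ [12/25, 3/5) → index 3
j=4: u_4=13/20 ∈ [3/5, 21/25) → index 4
j=5: u_5=111/140 ∈ [3/5, 21/25) → index 4
j=6: u_6=131/140 ∈ [23/25, 1) → index 6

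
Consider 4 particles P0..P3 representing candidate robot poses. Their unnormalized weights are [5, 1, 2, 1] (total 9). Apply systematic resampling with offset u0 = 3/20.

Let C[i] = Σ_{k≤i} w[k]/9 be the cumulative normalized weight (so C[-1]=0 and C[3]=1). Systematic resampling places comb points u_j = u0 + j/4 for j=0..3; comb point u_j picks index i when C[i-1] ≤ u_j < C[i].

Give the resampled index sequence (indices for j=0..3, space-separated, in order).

0 0 1 3

C = [5/9, 2/3, 8/9, 1]
j=0: u_0=3/20 ∈ [0, 5/9) → index 0
j=1: u_1=2/5 ∈ [0, 5/9) → index 0
j=2: u_2=13/20 ∈ [5/9, 2/3) → index 1
j=3: u_3=9/10 ∈ [8/9, 1) → index 3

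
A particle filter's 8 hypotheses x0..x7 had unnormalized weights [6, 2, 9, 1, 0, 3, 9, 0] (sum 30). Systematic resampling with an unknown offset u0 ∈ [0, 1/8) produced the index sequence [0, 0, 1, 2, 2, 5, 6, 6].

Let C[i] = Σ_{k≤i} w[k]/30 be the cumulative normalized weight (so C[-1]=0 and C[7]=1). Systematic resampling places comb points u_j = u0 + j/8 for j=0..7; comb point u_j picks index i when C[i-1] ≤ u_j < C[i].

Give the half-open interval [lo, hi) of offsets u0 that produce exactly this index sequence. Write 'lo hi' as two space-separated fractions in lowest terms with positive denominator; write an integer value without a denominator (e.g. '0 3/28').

0 1/60

C = [1/5, 4/15, 17/30, 3/5, 3/5, 7/10, 1, 1]
j=0 picked index 0: u0 ∈ [0, 1/5)
j=1 picked index 0: u0 ∈ [-1/8, 3/40)
j=2 picked index 1: u0 ∈ [-1/20, 1/60)
j=3 picked index 2: u0 ∈ [-13/120, 23/120)
j=4 picked index 2: u0 ∈ [-7/30, 1/15)
j=5 picked index 5: u0 ∈ [-1/40, 3/40)
j=6 picked index 6: u0 ∈ [-1/20, 1/4)
j=7 picked index 6: u0 ∈ [-7/40, 1/8)
intersection: [0, 1/60)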